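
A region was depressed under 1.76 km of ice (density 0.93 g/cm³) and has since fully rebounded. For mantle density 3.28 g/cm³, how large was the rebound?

Removing the load lets mantle flow back in; uplift u satisfies ρ_ice t = ρ_m u.
u = t ρ_ice/ρ_m = 1.76 km × 0.93/3.28 = 0.499 km.

0.499 km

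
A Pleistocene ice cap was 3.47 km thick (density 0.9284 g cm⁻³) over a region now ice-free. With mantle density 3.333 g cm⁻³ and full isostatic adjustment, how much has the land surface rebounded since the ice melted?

0.967 km

Removing the load lets mantle flow back in; uplift u satisfies ρ_ice t = ρ_m u.
u = t ρ_ice/ρ_m = 3.47 km × 0.9284/3.333 = 0.967 km.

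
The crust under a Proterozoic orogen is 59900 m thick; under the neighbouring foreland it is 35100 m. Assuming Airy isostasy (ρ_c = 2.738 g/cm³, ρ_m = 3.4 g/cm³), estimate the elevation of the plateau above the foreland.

4830 m

Excess crust Δ = 59900 m − 35100 m = 24800 m, split between elevation h and root r with h + r = Δ.
Airy balance ρ_c h = (ρ_m − ρ_c) r gives r = h ρ_c/(ρ_m − ρ_c), so h (1 + ρ_c/(ρ_m − ρ_c)) = Δ, i.e. h = Δ (ρ_m − ρ_c)/ρ_m.
h = 24800 m × 0.662/3.4 = 4830 m.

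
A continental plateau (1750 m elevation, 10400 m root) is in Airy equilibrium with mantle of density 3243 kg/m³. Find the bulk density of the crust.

2780 kg/m³

ρ_c h = (ρ_m − ρ_c) r → ρ_c (h + r) = ρ_m r → ρ_c = ρ_m r / (h + r).
ρ_c = 3243 × 10400 m / (1750 m + 10400 m) = 2780 kg/m³.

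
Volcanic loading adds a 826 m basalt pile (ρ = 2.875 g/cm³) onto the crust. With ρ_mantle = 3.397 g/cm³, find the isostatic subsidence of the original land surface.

699 m

Subaerial loading: s = t ρ_load / ρ_m.
s = 826 m × 2.875/3.397 = 699 m.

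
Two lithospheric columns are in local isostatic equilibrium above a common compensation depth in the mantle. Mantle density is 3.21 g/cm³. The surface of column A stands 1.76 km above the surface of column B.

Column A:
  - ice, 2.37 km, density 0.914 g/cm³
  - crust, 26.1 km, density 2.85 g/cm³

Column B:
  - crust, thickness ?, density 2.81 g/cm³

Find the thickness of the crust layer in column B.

23 km

Take the compensation level at the base of the deeper column (depth z_c below the surface of column A) and equate Σ ρ_i t_i down to z_c; mantle fills any gap and the z_c terms cancel.
Column A: 2.37×0.914 + 26.1×2.85 + (z_c − 28.47)×3.21
Column B: 1.76×0 + x×2.81 + (z_c − 1.76 − 0 − x)×3.21
The z_c×3.21 term appears on both sides and cancels. Collect the known terms of each column as K = Σ(ρt)_known − 3.21 × (depth of known layers): K_A = 76.55118 − 3.21×28.47 = −14.83752; K_B = 0 − 3.21×(1.76 + 0) = −5.6496.
Balance: K_A = K_B − x×(3.21 − 2.81), so x = (K_B − K_A)/(3.21 − 2.81) = 9.18792/0.4 = 23 km.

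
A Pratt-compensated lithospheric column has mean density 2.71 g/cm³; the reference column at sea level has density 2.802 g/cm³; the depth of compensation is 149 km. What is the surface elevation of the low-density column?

5.06 km

ρ_ref D = ρ (D + h) → h = D (ρ_ref − ρ)/ρ.
h = 149 km × (2.802 − 2.71)/2.71 = 5.06 km.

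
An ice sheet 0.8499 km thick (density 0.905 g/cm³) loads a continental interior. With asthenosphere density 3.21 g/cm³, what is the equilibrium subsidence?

0.24 km

Isostatic balance requires: the ice load ρ_ice t is balanced by mantle displaced below, ρ_m s.
s = t ρ_ice / ρ_m = 0.8499 km × 0.905/3.21 = 0.24 km.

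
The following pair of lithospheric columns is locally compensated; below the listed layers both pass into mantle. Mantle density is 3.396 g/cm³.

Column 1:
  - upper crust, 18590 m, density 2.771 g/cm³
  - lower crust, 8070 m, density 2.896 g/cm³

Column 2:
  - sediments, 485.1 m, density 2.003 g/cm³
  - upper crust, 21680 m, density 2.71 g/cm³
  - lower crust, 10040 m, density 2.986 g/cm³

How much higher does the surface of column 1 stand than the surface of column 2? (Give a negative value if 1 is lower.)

For any compensation level in the mantle, the mantle terms cancel and isostasy reduces to e = (Σt_1 − Σt_2) − (Σ(ρt)_1 − Σ(ρt)_2) / ρ_m.
Σt_1 = 26660 m; Σt_2 = 32205.1 m; Σ(ρt)_1 = 74883.61; Σ(ρt)_2 = 89703.8953 (in m·g/cm³).
e = (26660 − 32205.1) − (74883.61 − 89703.8953) / 3.396 = −1180 m.

−1180 m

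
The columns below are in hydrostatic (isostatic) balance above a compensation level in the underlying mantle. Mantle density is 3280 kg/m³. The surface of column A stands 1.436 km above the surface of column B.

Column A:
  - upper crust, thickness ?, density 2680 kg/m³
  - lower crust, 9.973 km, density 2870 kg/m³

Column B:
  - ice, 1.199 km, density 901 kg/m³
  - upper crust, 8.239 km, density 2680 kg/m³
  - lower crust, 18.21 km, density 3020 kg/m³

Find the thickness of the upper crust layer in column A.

21.9 km

Take the compensation level at the base of the deeper column (depth z_c below the surface of column A) and equate Σ ρ_i t_i down to z_c; mantle fills any gap and the z_c terms cancel.
Column A: x×2680 + 9.973×2870 + (z_c − 9.973 − x)×3280
Column B: 1.436×0 + 1.199×901 + 8.239×2680 + 18.21×3020 + (z_c − 1.436 − 27.648)×3280
The z_c×3280 term appears on both sides and cancels. Collect the known terms of each column as K = Σ(ρt)_known − 3280 × (depth of known layers): K_A = 28622.51 − 3280×9.973 = −4088.93; K_B = 78155.019 − 3280×(1.436 + 27.648) = −17240.501.
Balance: K_A − x×(3280 − 2680) = K_B, so x = (K_A − K_B)/(3280 − 2680) = 13151.6/600 = 21.9 km.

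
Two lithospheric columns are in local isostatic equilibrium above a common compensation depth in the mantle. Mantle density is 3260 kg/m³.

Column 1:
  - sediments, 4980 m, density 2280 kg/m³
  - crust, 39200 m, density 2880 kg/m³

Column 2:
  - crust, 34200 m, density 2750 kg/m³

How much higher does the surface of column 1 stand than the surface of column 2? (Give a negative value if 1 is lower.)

For any compensation level in the mantle, the mantle terms cancel and isostasy reduces to e = (Σt_1 − Σt_2) − (Σ(ρt)_1 − Σ(ρt)_2) / ρ_m.
Σt_1 = 44180 m; Σt_2 = 34200 m; Σ(ρt)_1 = 124250400; Σ(ρt)_2 = 94050000 (in m·kg/m³).
e = (44180 − 34200) − (124250400 − 94050000) / 3260 = 716 m.

716 m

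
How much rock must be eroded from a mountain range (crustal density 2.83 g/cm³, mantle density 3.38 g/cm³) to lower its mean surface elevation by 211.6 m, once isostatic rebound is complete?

1300 m

Net drop Δ = e − u = e − e ρ_c/ρ_m = e (ρ_m − ρ_c)/ρ_m.
e = Δ ρ_m/(ρ_m − ρ_c) = 211.6 m × 3.38/0.55 = 1300 m.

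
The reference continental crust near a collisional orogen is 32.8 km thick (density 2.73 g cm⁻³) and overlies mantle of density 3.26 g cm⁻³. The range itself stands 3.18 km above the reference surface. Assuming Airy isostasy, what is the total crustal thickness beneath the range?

52.4 km

Root depth r = h ρ_c / (ρ_m − ρ_c) = 3.18 km × 2.73 / 0.53 = 16.38 km.
Total thickness = T + h + r = 32.8 km + 3.18 km + 16.38 km = 52.4 km.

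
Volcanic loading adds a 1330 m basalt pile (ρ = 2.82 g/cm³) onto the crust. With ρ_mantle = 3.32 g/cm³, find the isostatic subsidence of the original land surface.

Subaerial loading: s = t ρ_load / ρ_m.
s = 1330 m × 2.82/3.32 = 1130 m.

1130 m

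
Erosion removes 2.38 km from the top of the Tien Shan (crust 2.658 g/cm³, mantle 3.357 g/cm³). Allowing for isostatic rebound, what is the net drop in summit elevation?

0.496 km

Rebound u = e ρ_c/ρ_m = 2.38 km × 2.658/3.357 = 1.884 km.
Net surface drop = e − u = 2.38 km − 1.884 km = e (ρ_m − ρ_c)/ρ_m = 0.496 km.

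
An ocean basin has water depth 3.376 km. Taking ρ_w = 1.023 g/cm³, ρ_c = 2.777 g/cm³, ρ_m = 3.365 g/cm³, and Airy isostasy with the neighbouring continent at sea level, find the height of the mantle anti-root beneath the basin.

By Archimedes' principle applied to the lithosphere: replacing crust with seawater at the top is compensated by replacing crust with mantle at the base: d (ρ_c − ρ_w) = a (ρ_m − ρ_c).
a = d (ρ_c − ρ_w)/(ρ_m − ρ_c) = 3.376 km × 1.754/0.588 = 10.1 km.

10.1 km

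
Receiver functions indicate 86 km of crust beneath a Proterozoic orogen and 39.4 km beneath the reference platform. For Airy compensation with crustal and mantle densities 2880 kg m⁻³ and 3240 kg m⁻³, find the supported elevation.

Excess crust Δ = 86 km − 39.4 km = 46.6 km, split between elevation h and root r with h + r = Δ.
Airy balance ρ_c h = (ρ_m − ρ_c) r gives r = h ρ_c/(ρ_m − ρ_c), so h (1 + ρ_c/(ρ_m − ρ_c)) = Δ, i.e. h = Δ (ρ_m − ρ_c)/ρ_m.
h = 46.6 km × 360/3240 = 5.18 km.

5.18 km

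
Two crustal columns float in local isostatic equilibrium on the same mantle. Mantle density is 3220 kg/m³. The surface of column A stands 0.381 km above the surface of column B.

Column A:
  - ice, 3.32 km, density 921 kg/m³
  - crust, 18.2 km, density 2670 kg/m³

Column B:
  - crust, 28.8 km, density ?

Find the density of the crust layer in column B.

Take the compensation level at the base of the deeper column (depth z_c below the surface of column A) and equate Σ ρ_i t_i down to z_c; mantle fills any gap and the z_c terms cancel.
Column A: 3.32×921 + 18.2×2670 + (z_c − 21.52)×3220
Column B: 0.381×0 + 28.8×ρ + (z_c − 0.381 − 28.8)×3220
The z_c×3220 term appears on both sides and cancels. Collect the known terms of each column as K = Σ(ρt)_known − 3220 × (depth of known layers): K_A = 51651.72 − 3220×21.52 = −17642.68; K_B = 0 − 3220×(0.381 + 28.8) = −93962.82.
Balance: K_A = K_B + 28.8×ρ, so ρ = (K_A − K_B)/28.8 = 76320.1/28.8 = 2650 kg/m³.

2650 kg/m³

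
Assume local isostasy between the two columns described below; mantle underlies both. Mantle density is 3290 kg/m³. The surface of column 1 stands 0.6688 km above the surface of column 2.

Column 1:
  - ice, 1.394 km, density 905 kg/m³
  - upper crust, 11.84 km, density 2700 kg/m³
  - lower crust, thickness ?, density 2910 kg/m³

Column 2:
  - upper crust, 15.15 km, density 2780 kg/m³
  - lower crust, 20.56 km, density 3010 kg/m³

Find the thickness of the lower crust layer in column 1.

14.1 km

Take the compensation level at the base of the deeper column (depth z_c below the surface of column 1) and equate Σ ρ_i t_i down to z_c; mantle fills any gap and the z_c terms cancel.
Column 1: 1.394×905 + 11.84×2700 + x×2910 + (z_c − 13.234 − x)×3290
Column 2: 0.6688×0 + 15.15×2780 + 20.56×3010 + (z_c − 0.6688 − 35.71)×3290
The z_c×3290 term appears on both sides and cancels. Collect the known terms of each column as K = Σ(ρt)_known − 3290 × (depth of known layers): K_1 = 33229.57 − 3290×13.234 = −10310.29; K_2 = 104002.6 − 3290×(0.6688 + 35.71) = −15683.652.
Balance: K_1 − x×(3290 − 2910) = K_2, so x = (K_1 − K_2)/(3290 − 2910) = 5373.36/380 = 14.1 km.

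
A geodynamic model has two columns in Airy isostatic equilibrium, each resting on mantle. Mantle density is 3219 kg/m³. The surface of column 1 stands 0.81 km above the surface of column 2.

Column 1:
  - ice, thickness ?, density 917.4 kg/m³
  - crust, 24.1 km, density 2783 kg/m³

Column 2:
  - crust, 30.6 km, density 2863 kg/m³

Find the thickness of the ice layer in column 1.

Take the compensation level at the base of the deeper column (depth z_c below the surface of column 1) and equate Σ ρ_i t_i down to z_c; mantle fills any gap and the z_c terms cancel.
Column 1: x×917.4 + 24.1×2783 + (z_c − 24.1 − x)×3219
Column 2: 0.81×0 + 30.6×2863 + (z_c − 0.81 − 30.6)×3219
The z_c×3219 term appears on both sides and cancels. Collect the known terms of each column as K = Σ(ρt)_known − 3219 × (depth of known layers): K_1 = 67070.3 − 3219×24.1 = −10507.6; K_2 = 87607.8 − 3219×(0.81 + 30.6) = −13500.99.
Balance: K_1 − x×(3219 − 917.4) = K_2, so x = (K_1 − K_2)/(3219 − 917.4) = 2993.39/2301.6 = 1.3 km.

1.3 km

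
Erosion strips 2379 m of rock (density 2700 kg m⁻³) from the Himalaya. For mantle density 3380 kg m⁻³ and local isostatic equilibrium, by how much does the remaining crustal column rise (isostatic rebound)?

Unloading: uplift u = e ρ_c/ρ_m = 2379 m × 2700/3380 = 1900 m.

1900 m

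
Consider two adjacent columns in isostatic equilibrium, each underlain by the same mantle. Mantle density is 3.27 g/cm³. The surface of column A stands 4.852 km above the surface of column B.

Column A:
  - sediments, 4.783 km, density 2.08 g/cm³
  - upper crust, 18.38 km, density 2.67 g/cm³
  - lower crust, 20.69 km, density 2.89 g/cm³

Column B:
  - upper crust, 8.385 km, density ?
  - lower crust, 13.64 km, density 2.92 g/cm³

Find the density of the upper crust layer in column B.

2.8 g/cm³

Take the compensation level at the base of the deeper column (depth z_c below the surface of column A) and equate Σ ρ_i t_i down to z_c; mantle fills any gap and the z_c terms cancel.
Column A: 4.783×2.08 + 18.38×2.67 + 20.69×2.89 + (z_c − 43.853)×3.27
Column B: 4.852×0 + 8.385×ρ + 13.64×2.92 + (z_c − 4.852 − 22.025)×3.27
The z_c×3.27 term appears on both sides and cancels. Collect the known terms of each column as K = Σ(ρt)_known − 3.27 × (depth of known layers): K_A = 118.81734 − 3.27×43.853 = −24.58197; K_B = 39.8288 − 3.27×(4.852 + 22.025) = −48.05899.
Balance: K_A = K_B + 8.385×ρ, so ρ = (K_A − K_B)/8.385 = 23.477/8.385 = 2.8 g/cm³.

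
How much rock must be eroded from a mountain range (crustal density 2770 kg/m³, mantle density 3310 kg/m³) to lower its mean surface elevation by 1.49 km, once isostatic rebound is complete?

Net drop Δ = e − u = e − e ρ_c/ρ_m = e (ρ_m − ρ_c)/ρ_m.
e = Δ ρ_m/(ρ_m − ρ_c) = 1.49 km × 3310/540 = 9.13 km.

9.13 km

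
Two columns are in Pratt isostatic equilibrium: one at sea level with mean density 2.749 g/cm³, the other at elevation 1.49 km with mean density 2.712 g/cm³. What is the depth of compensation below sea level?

109 km

ρ_ref D = ρ (D + h) → D (ρ_ref − ρ) = ρ h.
D = ρ h/(ρ_ref − ρ) = 2.712 × 1.49 km/(2.749 − 2.712) = 109 km.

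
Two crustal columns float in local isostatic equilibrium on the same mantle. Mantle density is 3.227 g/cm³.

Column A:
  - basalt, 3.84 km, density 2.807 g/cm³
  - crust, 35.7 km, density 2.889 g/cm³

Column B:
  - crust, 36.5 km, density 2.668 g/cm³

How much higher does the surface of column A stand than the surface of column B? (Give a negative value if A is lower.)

For any compensation level in the mantle, the mantle terms cancel and isostasy reduces to e = (Σt_A − Σt_B) − (Σ(ρt)_A − Σ(ρt)_B) / ρ_m.
Σt_A = 39.54 km; Σt_B = 36.5 km; Σ(ρt)_A = 113.91618; Σ(ρt)_B = 97.382 (in km·g/cm³).
e = (39.54 − 36.5) − (113.91618 − 97.382) / 3.227 = −2.08 km.

−2.08 km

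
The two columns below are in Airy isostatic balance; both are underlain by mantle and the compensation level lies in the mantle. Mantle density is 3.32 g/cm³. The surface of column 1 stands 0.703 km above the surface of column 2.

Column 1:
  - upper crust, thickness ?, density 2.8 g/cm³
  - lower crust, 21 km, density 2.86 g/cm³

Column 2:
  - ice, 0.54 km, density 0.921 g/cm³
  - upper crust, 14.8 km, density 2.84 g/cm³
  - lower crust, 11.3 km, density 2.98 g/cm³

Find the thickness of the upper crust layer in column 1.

9.45 km

Take the compensation level at the base of the deeper column (depth z_c below the surface of column 1) and equate Σ ρ_i t_i down to z_c; mantle fills any gap and the z_c terms cancel.
Column 1: x×2.8 + 21×2.86 + (z_c − 21 − x)×3.32
Column 2: 0.703×0 + 0.54×0.921 + 14.8×2.84 + 11.3×2.98 + (z_c − 0.703 − 26.64)×3.32
The z_c×3.32 term appears on both sides and cancels. Collect the known terms of each column as K = Σ(ρt)_known − 3.32 × (depth of known layers): K_1 = 60.06 − 3.32×21 = −9.66; K_2 = 76.20334 − 3.32×(0.703 + 26.64) = −14.57542.
Balance: K_1 − x×(3.32 − 2.8) = K_2, so x = (K_1 − K_2)/(3.32 − 2.8) = 4.91542/0.52 = 9.45 km.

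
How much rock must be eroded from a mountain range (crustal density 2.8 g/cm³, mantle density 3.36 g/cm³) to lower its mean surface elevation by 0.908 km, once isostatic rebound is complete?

Net drop Δ = e − u = e − e ρ_c/ρ_m = e (ρ_m − ρ_c)/ρ_m.
e = Δ ρ_m/(ρ_m − ρ_c) = 0.908 km × 3.36/0.56 = 5.45 km.

5.45 km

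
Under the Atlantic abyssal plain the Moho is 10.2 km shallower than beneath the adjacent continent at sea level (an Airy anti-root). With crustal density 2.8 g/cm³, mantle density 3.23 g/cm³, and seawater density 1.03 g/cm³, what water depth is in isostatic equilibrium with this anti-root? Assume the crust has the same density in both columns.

Replacing a thickness d of crust by seawater at the top must be balanced by replacing crust with mantle at the base: d (ρ_c − ρ_w) = a (ρ_m − ρ_c).
d = a (ρ_m − ρ_c)/(ρ_c − ρ_w) = 10.2 km × 0.43/1.77 = 2.48 km.

2.48 km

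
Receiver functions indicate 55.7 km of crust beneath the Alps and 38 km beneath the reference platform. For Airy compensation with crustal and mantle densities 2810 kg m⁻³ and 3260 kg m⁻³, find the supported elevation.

Excess crust Δ = 55.7 km − 38 km = 17.7 km, split between elevation h and root r with h + r = Δ.
Airy balance ρ_c h = (ρ_m − ρ_c) r gives r = h ρ_c/(ρ_m − ρ_c), so h (1 + ρ_c/(ρ_m − ρ_c)) = Δ, i.e. h = Δ (ρ_m − ρ_c)/ρ_m.
h = 17.7 km × 450/3260 = 2.44 km.

2.44 km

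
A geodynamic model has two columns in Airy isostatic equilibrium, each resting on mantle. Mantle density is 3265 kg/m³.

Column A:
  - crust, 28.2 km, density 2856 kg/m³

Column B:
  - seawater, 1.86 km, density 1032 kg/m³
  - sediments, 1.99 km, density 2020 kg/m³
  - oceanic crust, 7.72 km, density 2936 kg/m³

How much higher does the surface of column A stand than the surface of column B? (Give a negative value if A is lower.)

0.724 km

For any compensation level in the mantle, the mantle terms cancel and isostasy reduces to e = (Σt_A − Σt_B) − (Σ(ρt)_A − Σ(ρt)_B) / ρ_m.
Σt_A = 28.2 km; Σt_B = 11.57 km; Σ(ρt)_A = 80539.2; Σ(ρt)_B = 28605.24 (in km·kg/m³).
e = (28.2 − 11.57) − (80539.2 − 28605.24) / 3265 = 0.724 km.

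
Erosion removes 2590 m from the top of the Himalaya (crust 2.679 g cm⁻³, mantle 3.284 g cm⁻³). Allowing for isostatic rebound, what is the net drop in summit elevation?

Rebound u = e ρ_c/ρ_m = 2590 m × 2.679/3.284 = 2113 m.
Net surface drop = e − u = 2590 m − 2113 m = e (ρ_m − ρ_c)/ρ_m = 477 m.

477 m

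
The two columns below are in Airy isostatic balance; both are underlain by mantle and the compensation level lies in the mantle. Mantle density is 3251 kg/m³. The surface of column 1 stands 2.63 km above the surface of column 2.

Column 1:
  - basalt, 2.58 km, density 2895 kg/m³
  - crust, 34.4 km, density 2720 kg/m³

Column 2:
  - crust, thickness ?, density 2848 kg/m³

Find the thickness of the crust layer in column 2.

26.4 km

Take the compensation level at the base of the deeper column (depth z_c below the surface of column 1) and equate Σ ρ_i t_i down to z_c; mantle fills any gap and the z_c terms cancel.
Column 1: 2.58×2895 + 34.4×2720 + (z_c − 36.98)×3251
Column 2: 2.63×0 + x×2848 + (z_c − 2.63 − 0 − x)×3251
The z_c×3251 term appears on both sides and cancels. Collect the known terms of each column as K = Σ(ρt)_known − 3251 × (depth of known layers): K_1 = 101037.1 − 3251×36.98 = −19184.88; K_2 = 0 − 3251×(2.63 + 0) = −8550.13.
Balance: K_1 = K_2 − x×(3251 − 2848), so x = (K_2 − K_1)/(3251 − 2848) = 10634.8/403 = 26.4 km.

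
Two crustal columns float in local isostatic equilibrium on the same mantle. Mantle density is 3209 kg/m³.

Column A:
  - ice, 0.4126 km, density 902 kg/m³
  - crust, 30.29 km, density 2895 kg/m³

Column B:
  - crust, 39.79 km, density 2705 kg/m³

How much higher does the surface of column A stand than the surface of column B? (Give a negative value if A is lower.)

For any compensation level in the mantle, the mantle terms cancel and isostasy reduces to e = (Σt_A − Σt_B) − (Σ(ρt)_A − Σ(ρt)_B) / ρ_m.
Σt_A = 30.7026 km; Σt_B = 39.79 km; Σ(ρt)_A = 88061.7152; Σ(ρt)_B = 107631.95 (in km·kg/m³).
e = (30.7026 − 39.79) − (88061.7152 − 107631.95) / 3209 = −2.99 km.

−2.99 km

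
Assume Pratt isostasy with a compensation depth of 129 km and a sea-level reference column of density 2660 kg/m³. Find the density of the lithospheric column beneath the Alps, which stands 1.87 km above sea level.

2620 kg/m³

Pratt balance: ρ_ref D = ρ (D + h).
ρ = ρ_ref D/(D + h) = 2660 × 129 km/(129 km + 1.87 km) = 2620 kg/m³.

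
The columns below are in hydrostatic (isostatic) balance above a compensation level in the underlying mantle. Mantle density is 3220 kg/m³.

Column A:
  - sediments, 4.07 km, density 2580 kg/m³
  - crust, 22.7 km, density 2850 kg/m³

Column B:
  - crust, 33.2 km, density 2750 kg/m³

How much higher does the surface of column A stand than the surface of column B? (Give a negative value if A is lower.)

For any compensation level in the mantle, the mantle terms cancel and isostasy reduces to e = (Σt_A − Σt_B) − (Σ(ρt)_A − Σ(ρt)_B) / ρ_m.
Σt_A = 26.77 km; Σt_B = 33.2 km; Σ(ρt)_A = 75195.6; Σ(ρt)_B = 91300 (in km·kg/m³).
e = (26.77 − 33.2) − (75195.6 − 91300) / 3220 = −1.43 km.

−1.43 km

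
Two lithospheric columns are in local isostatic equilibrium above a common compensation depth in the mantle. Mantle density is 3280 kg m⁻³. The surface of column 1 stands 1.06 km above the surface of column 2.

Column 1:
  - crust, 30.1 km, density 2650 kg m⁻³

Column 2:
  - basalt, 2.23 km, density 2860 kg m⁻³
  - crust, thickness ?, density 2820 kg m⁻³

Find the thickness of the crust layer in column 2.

Take the compensation level at the base of the deeper column (depth z_c below the surface of column 1) and equate Σ ρ_i t_i down to z_c; mantle fills any gap and the z_c terms cancel.
Column 1: 30.1×2650 + (z_c − 30.1)×3280
Column 2: 1.06×0 + 2.23×2860 + x×2820 + (z_c − 1.06 − 2.23 − x)×3280
The z_c×3280 term appears on both sides and cancels. Collect the known terms of each column as K = Σ(ρt)_known − 3280 × (depth of known layers): K_1 = 79765 − 3280×30.1 = −18963; K_2 = 6377.8 − 3280×(1.06 + 2.23) = −4413.4.
Balance: K_1 = K_2 − x×(3280 − 2820), so x = (K_2 − K_1)/(3280 − 2820) = 14549.6/460 = 31.6 km.

31.6 km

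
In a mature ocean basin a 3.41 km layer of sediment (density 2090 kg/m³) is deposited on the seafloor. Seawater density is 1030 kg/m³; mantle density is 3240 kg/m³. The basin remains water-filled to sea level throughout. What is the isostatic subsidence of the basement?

1.64 km

Submarine loading: the sediment displaces seawater, and the subsidence is in turn flooded, so s (ρ_m − ρ_w) = t (ρ_sed − ρ_w).
s = 3.41 km × (2090 − 1030) / (3240 − 1030) = 1.64 km.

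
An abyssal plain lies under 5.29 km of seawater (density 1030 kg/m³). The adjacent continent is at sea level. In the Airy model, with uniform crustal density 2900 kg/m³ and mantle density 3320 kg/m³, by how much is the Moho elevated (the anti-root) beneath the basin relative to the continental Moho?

Balancing pressure at the compensation depth: replacing crust with seawater at the top is compensated by replacing crust with mantle at the base: d (ρ_c − ρ_w) = a (ρ_m − ρ_c).
a = d (ρ_c − ρ_w)/(ρ_m − ρ_c) = 5.29 km × 1870/420 = 23.6 km.

23.6 km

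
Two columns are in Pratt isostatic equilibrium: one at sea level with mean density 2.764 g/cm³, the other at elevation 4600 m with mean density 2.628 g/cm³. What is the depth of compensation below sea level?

ρ_ref D = ρ (D + h) → D (ρ_ref − ρ) = ρ h.
D = ρ h/(ρ_ref − ρ) = 2.628 × 4600 m/(2.764 − 2.628) = 88900 m.

88900 m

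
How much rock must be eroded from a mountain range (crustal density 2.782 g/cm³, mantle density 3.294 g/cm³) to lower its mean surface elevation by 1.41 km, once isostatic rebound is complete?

Net drop Δ = e − u = e − e ρ_c/ρ_m = e (ρ_m − ρ_c)/ρ_m.
e = Δ ρ_m/(ρ_m − ρ_c) = 1.41 km × 3.294/0.512 = 9.07 km.

9.07 km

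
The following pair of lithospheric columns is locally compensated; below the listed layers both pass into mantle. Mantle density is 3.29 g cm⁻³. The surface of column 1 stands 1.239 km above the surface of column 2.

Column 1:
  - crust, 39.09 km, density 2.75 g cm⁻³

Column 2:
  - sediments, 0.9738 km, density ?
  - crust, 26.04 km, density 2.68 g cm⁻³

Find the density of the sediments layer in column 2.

Take the compensation level at the base of the deeper column (depth z_c below the surface of column 1) and equate Σ ρ_i t_i down to z_c; mantle fills any gap and the z_c terms cancel.
Column 1: 39.09×2.75 + (z_c − 39.09)×3.29
Column 2: 1.239×0 + 0.9738×ρ + 26.04×2.68 + (z_c − 1.239 − 27.0138)×3.29
The z_c×3.29 term appears on both sides and cancels. Collect the known terms of each column as K = Σ(ρt)_known − 3.29 × (depth of known layers): K_1 = 107.4975 − 3.29×39.09 = −21.1086; K_2 = 69.7872 − 3.29×(1.239 + 27.0138) = −23.164512.
Balance: K_1 = K_2 + 0.9738×ρ, so ρ = (K_1 − K_2)/0.9738 = 2.05591/0.9738 = 2.11 g cm⁻³.

2.11 g cm⁻³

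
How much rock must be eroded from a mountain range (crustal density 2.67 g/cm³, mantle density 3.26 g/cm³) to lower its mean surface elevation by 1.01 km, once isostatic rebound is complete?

Net drop Δ = e − u = e − e ρ_c/ρ_m = e (ρ_m − ρ_c)/ρ_m.
e = Δ ρ_m/(ρ_m − ρ_c) = 1.01 km × 3.26/0.59 = 5.58 km.

5.58 km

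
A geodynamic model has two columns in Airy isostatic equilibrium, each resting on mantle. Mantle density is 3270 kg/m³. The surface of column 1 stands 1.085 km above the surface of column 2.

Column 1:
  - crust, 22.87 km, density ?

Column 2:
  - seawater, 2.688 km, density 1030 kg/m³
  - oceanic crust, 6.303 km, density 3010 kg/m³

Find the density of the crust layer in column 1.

Take the compensation level at the base of the deeper column (depth z_c below the surface of column 1) and equate Σ ρ_i t_i down to z_c; mantle fills any gap and the z_c terms cancel.
Column 1: 22.87×ρ + (z_c − 22.87)×3270
Column 2: 1.085×0 + 2.688×1030 + 6.303×3010 + (z_c − 1.085 − 8.991)×3270
The z_c×3270 term appears on both sides and cancels. Collect the known terms of each column as K = Σ(ρt)_known − 3270 × (depth of known layers): K_1 = 0 − 3270×22.87 = −74784.9; K_2 = 21740.67 − 3270×(1.085 + 8.991) = −11207.85.
Balance: K_1 + 22.87×ρ = K_2, so ρ = (K_2 − K_1)/22.87 = 63577.1/22.87 = 2780 kg/m³.

2780 kg/m³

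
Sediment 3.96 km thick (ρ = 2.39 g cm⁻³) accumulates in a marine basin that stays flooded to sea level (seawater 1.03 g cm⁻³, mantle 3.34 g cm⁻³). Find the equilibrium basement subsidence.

Submarine loading: the sediment displaces seawater, and the subsidence is in turn flooded, so s (ρ_m − ρ_w) = t (ρ_sed − ρ_w).
s = 3.96 km × (2.39 − 1.03) / (3.34 − 1.03) = 2.33 km.

2.33 km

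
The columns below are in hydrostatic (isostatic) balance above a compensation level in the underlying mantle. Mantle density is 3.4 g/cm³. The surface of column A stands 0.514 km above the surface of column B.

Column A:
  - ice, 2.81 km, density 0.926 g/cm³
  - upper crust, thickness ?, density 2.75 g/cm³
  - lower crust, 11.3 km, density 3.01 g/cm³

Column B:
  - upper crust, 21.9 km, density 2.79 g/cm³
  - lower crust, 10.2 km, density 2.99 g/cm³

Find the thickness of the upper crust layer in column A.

Take the compensation level at the base of the deeper column (depth z_c below the surface of column A) and equate Σ ρ_i t_i down to z_c; mantle fills any gap and the z_c terms cancel.
Column A: 2.81×0.926 + x×2.75 + 11.3×3.01 + (z_c − 14.11 − x)×3.4
Column B: 0.514×0 + 21.9×2.79 + 10.2×2.99 + (z_c − 0.514 − 32.1)×3.4
The z_c×3.4 term appears on both sides and cancels. Collect the known terms of each column as K = Σ(ρt)_known − 3.4 × (depth of known layers): K_A = 36.61506 − 3.4×14.11 = −11.35894; K_B = 91.599 − 3.4×(0.514 + 32.1) = −19.2886.
Balance: K_A − x×(3.4 − 2.75) = K_B, so x = (K_A − K_B)/(3.4 − 2.75) = 7.92966/0.65 = 12.2 km.

12.2 km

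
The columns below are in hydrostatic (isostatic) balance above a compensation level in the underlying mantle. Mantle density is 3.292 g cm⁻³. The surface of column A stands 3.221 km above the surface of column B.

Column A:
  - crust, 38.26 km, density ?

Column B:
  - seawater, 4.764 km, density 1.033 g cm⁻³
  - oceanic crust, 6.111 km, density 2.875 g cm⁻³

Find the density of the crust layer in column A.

2.67 g cm⁻³

Take the compensation level at the base of the deeper column (depth z_c below the surface of column A) and equate Σ ρ_i t_i down to z_c; mantle fills any gap and the z_c terms cancel.
Column A: 38.26×ρ + (z_c − 38.26)×3.292
Column B: 3.221×0 + 4.764×1.033 + 6.111×2.875 + (z_c − 3.221 − 10.875)×3.292
The z_c×3.292 term appears on both sides and cancels. Collect the known terms of each column as K = Σ(ρt)_known − 3.292 × (depth of known layers): K_A = 0 − 3.292×38.26 = −125.95192; K_B = 22.490337 − 3.292×(3.221 + 10.875) = −23.913695.
Balance: K_A + 38.26×ρ = K_B, so ρ = (K_B − K_A)/38.26 = 102.038/38.26 = 2.67 g cm⁻³.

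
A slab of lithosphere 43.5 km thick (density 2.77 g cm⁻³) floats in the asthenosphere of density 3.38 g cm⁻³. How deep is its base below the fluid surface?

Draft d = t ρ_obj/ρ_fluid = 43.5 km × 2.77/3.38 = 35.6 km.

35.6 km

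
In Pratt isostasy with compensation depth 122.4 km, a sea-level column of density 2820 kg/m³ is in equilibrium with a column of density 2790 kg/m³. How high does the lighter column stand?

ρ_ref D = ρ (D + h) → h = D (ρ_ref − ρ)/ρ.
h = 122.4 km × (2820 − 2790)/2790 = 1.32 km.

1.32 km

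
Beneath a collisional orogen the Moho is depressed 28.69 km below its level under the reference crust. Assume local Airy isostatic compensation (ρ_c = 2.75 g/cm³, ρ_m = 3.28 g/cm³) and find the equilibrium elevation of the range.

5.53 km

Balancing pressure at the compensation depth: ρ_c h = (ρ_m − ρ_c) r.
h = r (ρ_m − ρ_c) / ρ_c = 28.69 km × (3.28 − 2.75) / 2.75 = 5.53 km.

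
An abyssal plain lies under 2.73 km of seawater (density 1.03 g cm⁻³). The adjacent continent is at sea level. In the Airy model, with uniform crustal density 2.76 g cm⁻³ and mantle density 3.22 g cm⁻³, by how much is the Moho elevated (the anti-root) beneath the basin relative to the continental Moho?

10.3 km

Isostatic balance requires: replacing crust with seawater at the top is compensated by replacing crust with mantle at the base: d (ρ_c − ρ_w) = a (ρ_m − ρ_c).
a = d (ρ_c − ρ_w)/(ρ_m − ρ_c) = 2.73 km × 1.73/0.46 = 10.3 km.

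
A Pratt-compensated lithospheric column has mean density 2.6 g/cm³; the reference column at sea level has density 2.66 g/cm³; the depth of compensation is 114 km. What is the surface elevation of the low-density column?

2.63 km

ρ_ref D = ρ (D + h) → h = D (ρ_ref − ρ)/ρ.
h = 114 km × (2.66 − 2.6)/2.6 = 2.63 km.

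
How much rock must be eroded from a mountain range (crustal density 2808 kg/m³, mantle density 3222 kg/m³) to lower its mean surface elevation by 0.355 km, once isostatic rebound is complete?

Net drop Δ = e − u = e − e ρ_c/ρ_m = e (ρ_m − ρ_c)/ρ_m.
e = Δ ρ_m/(ρ_m − ρ_c) = 0.355 km × 3222/414 = 2.76 km.

2.76 km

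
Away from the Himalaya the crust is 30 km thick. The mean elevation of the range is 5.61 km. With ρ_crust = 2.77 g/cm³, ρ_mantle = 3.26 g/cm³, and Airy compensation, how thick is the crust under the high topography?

Root depth r = h ρ_c / (ρ_m − ρ_c) = 5.61 km × 2.77 / 0.49 = 31.71 km.
Total thickness = T + h + r = 30 km + 5.61 km + 31.71 km = 67.3 km.

67.3 km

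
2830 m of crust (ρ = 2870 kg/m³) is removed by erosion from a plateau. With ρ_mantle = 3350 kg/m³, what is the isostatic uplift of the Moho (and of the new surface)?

Unloading: uplift u = e ρ_c/ρ_m = 2830 m × 2870/3350 = 2420 m.

2420 m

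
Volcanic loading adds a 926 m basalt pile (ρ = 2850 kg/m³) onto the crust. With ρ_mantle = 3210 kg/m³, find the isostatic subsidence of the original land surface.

822 m

Subaerial loading: s = t ρ_load / ρ_m.
s = 926 m × 2850/3210 = 822 m.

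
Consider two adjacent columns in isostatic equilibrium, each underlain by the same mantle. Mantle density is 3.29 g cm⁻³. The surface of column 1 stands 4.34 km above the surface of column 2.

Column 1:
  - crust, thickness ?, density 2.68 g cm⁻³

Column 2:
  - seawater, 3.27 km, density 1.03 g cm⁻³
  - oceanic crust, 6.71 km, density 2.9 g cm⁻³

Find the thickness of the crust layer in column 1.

39.8 km

Take the compensation level at the base of the deeper column (depth z_c below the surface of column 1) and equate Σ ρ_i t_i down to z_c; mantle fills any gap and the z_c terms cancel.
Column 1: x×2.68 + (z_c − 0 − x)×3.29
Column 2: 4.34×0 + 3.27×1.03 + 6.71×2.9 + (z_c − 4.34 − 9.98)×3.29
The z_c×3.29 term appears on both sides and cancels. Collect the known terms of each column as K = Σ(ρt)_known − 3.29 × (depth of known layers): K_1 = 0 − 3.29×0 = 0; K_2 = 22.8271 − 3.29×(4.34 + 9.98) = −24.2857.
Balance: K_1 − x×(3.29 − 2.68) = K_2, so x = (K_1 − K_2)/(3.29 − 2.68) = 24.2857/0.61 = 39.8 km.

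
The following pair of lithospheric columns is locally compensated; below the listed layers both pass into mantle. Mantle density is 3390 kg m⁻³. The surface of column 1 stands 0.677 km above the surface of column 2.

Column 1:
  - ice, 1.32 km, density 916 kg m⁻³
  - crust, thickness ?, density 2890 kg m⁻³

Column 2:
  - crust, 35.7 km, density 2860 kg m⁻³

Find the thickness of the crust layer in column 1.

35.9 km

Take the compensation level at the base of the deeper column (depth z_c below the surface of column 1) and equate Σ ρ_i t_i down to z_c; mantle fills any gap and the z_c terms cancel.
Column 1: 1.32×916 + x×2890 + (z_c − 1.32 − x)×3390
Column 2: 0.677×0 + 35.7×2860 + (z_c − 0.677 − 35.7)×3390
The z_c×3390 term appears on both sides and cancels. Collect the known terms of each column as K = Σ(ρt)_known − 3390 × (depth of known layers): K_1 = 1209.12 − 3390×1.32 = −3265.68; K_2 = 102102 − 3390×(0.677 + 35.7) = −21216.03.
Balance: K_1 − x×(3390 − 2890) = K_2, so x = (K_1 − K_2)/(3390 − 2890) = 17950.4/500 = 35.9 km.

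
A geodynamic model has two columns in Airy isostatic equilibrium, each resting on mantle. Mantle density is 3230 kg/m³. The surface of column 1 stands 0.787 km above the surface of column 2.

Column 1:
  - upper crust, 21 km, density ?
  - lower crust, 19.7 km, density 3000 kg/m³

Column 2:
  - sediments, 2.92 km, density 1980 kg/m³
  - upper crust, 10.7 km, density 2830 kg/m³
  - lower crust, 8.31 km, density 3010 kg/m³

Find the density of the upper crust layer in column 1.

Take the compensation level at the base of the deeper column (depth z_c below the surface of column 1) and equate Σ ρ_i t_i down to z_c; mantle fills any gap and the z_c terms cancel.
Column 1: 21×ρ + 19.7×3000 + (z_c − 40.7)×3230
Column 2: 0.787×0 + 2.92×1980 + 10.7×2830 + 8.31×3010 + (z_c − 0.787 − 21.93)×3230
The z_c×3230 term appears on both sides and cancels. Collect the known terms of each column as K = Σ(ρt)_known − 3230 × (depth of known layers): K_1 = 59100 − 3230×40.7 = −72361; K_2 = 61075.7 − 3230×(0.787 + 21.93) = −12300.21.
Balance: K_1 + 21×ρ = K_2, so ρ = (K_2 − K_1)/21 = 60060.8/21 = 2860 kg/m³.

2860 kg/m³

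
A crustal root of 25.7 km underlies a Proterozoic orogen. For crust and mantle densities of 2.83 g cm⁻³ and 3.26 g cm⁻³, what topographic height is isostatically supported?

3.9 km

In Airy isostatic equilibrium: ρ_c h = (ρ_m − ρ_c) r.
h = r (ρ_m − ρ_c) / ρ_c = 25.7 km × (3.26 − 2.83) / 2.83 = 3.9 km.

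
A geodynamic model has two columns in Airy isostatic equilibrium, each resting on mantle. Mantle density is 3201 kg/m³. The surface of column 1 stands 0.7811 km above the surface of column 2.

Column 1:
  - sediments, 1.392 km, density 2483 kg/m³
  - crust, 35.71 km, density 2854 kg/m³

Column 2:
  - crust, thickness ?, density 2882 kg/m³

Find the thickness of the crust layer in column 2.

34.1 km

Take the compensation level at the base of the deeper column (depth z_c below the surface of column 1) and equate Σ ρ_i t_i down to z_c; mantle fills any gap and the z_c terms cancel.
Column 1: 1.392×2483 + 35.71×2854 + (z_c − 37.102)×3201
Column 2: 0.7811×0 + x×2882 + (z_c − 0.7811 − 0 − x)×3201
The z_c×3201 term appears on both sides and cancels. Collect the known terms of each column as K = Σ(ρt)_known − 3201 × (depth of known layers): K_1 = 105372.676 − 3201×37.102 = −13390.826; K_2 = 0 − 3201×(0.7811 + 0) = −2500.3011.
Balance: K_1 = K_2 − x×(3201 − 2882), so x = (K_2 − K_1)/(3201 − 2882) = 10890.5/319 = 34.1 km.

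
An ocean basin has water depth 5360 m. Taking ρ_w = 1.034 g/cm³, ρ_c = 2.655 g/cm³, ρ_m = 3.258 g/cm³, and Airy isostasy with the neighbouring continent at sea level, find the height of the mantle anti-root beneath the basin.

By Archimedes' principle applied to the lithosphere: replacing crust with seawater at the top is compensated by replacing crust with mantle at the base: d (ρ_c − ρ_w) = a (ρ_m − ρ_c).
a = d (ρ_c − ρ_w)/(ρ_m − ρ_c) = 5360 m × 1.621/0.603 = 14400 m.

14400 m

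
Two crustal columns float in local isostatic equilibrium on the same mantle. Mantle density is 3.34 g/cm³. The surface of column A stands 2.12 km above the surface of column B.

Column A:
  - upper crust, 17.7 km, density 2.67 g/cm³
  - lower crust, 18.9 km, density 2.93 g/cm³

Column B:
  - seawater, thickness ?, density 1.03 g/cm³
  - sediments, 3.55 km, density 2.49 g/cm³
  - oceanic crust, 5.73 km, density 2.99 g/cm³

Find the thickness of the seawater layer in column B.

Take the compensation level at the base of the deeper column (depth z_c below the surface of column A) and equate Σ ρ_i t_i down to z_c; mantle fills any gap and the z_c terms cancel.
Column A: 17.7×2.67 + 18.9×2.93 + (z_c − 36.6)×3.34
Column B: 2.12×0 + x×1.03 + 3.55×2.49 + 5.73×2.99 + (z_c − 2.12 − 9.28 − x)×3.34
The z_c×3.34 term appears on both sides and cancels. Collect the known terms of each column as K = Σ(ρt)_known − 3.34 × (depth of known layers): K_A = 102.636 − 3.34×36.6 = −19.608; K_B = 25.9722 − 3.34×(2.12 + 9.28) = −12.1038.
Balance: K_A = K_B − x×(3.34 − 1.03), so x = (K_B − K_A)/(3.34 − 1.03) = 7.5042/2.31 = 3.25 km.

3.25 km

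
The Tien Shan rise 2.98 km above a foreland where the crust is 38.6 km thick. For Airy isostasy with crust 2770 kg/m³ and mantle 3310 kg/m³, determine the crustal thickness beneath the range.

56.9 km

Root depth r = h ρ_c / (ρ_m − ρ_c) = 2.98 km × 2770 / 540 = 15.29 km.
Total thickness = T + h + r = 38.6 km + 2.98 km + 15.29 km = 56.9 km.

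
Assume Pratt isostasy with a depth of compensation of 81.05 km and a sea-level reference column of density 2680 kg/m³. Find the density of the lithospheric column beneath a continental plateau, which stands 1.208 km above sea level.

2640 kg/m³

Pratt balance: ρ_ref D = ρ (D + h).
ρ = ρ_ref D/(D + h) = 2680 × 81.05 km/(81.05 km + 1.208 km) = 2640 kg/m³.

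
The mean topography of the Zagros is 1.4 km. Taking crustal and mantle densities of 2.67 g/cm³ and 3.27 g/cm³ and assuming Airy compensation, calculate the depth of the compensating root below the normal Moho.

Isostatic balance requires: the weight of the topography is balanced by the buoyancy of the root, ρ_c h = (ρ_m − ρ_c) r.
r = h · ρ_c / (ρ_m − ρ_c) = 1.4 km × 2.67 / (3.27 − 2.67) = 6.23 km.

6.23 km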